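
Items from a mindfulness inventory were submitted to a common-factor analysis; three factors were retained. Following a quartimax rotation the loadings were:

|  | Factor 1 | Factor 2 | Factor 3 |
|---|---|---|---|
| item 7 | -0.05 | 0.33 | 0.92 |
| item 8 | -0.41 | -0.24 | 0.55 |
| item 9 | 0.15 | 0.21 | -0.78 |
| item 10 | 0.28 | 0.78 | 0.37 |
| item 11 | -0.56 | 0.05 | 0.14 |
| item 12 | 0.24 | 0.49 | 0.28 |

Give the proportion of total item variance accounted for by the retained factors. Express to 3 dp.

0.616

SS loadings by factor: 0.6427, 1.0616, 1.9922; total = 3.6965.
Total variance with 6 standardized items is 6, so the solution explains 3.6965/6 = 0.6161.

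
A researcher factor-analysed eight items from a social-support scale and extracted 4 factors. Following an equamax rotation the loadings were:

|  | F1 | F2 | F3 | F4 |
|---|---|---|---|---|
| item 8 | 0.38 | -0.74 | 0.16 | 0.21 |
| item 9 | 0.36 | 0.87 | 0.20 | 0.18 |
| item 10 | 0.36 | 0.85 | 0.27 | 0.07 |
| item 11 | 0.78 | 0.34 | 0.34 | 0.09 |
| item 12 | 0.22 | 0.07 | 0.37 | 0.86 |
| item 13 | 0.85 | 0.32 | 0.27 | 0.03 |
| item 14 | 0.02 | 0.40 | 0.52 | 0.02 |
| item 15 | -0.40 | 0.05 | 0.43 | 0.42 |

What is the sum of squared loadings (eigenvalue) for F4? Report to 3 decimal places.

SS loadings for F4 = 0.21² + 0.18² + 0.07² + 0.09² + 0.86² + 0.03² + 0.02² + 0.42² = 0.0441 + 0.0324 + 0.0049 + 0.0081 + 0.7396 + 0.0009 + 0.0004 + 0.1764 = 1.0068

1.007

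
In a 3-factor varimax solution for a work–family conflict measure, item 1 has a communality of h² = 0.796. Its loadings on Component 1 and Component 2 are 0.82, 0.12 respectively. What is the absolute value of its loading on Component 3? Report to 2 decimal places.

0.33

Under orthogonal rotation h² = Σλ², so λ_Component 3² = h² − (0.6868) = 0.796 − 0.6868 = 0.1092.
|λ| = √0.1092 = 0.3305.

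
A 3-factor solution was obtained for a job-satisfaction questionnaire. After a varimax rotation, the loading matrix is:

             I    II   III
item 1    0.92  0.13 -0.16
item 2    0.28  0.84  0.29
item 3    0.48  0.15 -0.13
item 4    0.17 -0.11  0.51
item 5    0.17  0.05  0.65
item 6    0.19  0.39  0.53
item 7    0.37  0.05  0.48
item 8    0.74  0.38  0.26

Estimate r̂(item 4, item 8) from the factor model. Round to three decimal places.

0.217

r̂ = Σ λ_i·λ_j across factors = (0.17)(0.74) + (-0.11)(0.38) + (0.51)(0.26)
  = +0.1258 -0.0418 +0.1326 = 0.2166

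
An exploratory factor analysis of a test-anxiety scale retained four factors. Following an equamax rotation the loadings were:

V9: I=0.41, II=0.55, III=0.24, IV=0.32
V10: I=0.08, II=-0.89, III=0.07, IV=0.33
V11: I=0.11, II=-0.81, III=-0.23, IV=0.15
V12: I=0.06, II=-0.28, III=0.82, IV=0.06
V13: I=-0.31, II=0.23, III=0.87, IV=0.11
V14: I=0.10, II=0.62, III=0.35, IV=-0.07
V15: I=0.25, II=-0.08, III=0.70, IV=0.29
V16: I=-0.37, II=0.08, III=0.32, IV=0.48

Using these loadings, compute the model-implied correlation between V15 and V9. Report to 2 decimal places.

r̂ = Σ λ_i·λ_j across factors = (0.25)(0.41) + (-0.08)(0.55) + (0.70)(0.24) + (0.29)(0.32)
  = +0.1025 -0.0440 +0.1680 +0.0928 = 0.3193

0.32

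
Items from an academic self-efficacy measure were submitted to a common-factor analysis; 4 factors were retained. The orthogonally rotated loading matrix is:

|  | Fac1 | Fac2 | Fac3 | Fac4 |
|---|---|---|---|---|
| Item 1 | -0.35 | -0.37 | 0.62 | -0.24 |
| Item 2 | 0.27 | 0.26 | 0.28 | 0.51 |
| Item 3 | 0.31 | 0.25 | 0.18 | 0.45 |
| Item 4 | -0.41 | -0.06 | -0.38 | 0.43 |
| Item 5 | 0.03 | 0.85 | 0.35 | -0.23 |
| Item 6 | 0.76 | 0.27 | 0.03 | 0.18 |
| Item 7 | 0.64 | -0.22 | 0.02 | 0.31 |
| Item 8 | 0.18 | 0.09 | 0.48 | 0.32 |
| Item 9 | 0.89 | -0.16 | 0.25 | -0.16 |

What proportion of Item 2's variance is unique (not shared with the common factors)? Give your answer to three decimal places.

h² = 0.27² + 0.26² + 0.28² + 0.51² = 0.0729 + 0.0676 + 0.0784 + 0.2601 = 0.4790
Uniqueness u² = 1 − h² = 1 − 0.4790 = 0.5210

0.521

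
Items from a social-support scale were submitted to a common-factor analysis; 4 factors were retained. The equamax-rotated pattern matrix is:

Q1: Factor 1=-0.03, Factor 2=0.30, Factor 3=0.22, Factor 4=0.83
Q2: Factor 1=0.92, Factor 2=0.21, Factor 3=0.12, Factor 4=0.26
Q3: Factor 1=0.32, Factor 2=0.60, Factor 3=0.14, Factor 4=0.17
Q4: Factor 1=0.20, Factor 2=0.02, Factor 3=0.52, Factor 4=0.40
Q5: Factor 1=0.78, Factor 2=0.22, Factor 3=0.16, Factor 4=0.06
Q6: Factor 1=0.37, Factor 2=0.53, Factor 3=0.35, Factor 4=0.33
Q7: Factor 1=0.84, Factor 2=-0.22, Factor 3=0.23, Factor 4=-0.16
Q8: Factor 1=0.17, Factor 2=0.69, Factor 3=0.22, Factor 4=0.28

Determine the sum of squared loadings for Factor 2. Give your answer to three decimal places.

SS loadings for Factor 2 = 0.30² + 0.21² + 0.60² + 0.02² + 0.22² + 0.53² + (-0.22)² + 0.69² = 0.0900 + 0.0441 + 0.3600 + 0.0004 + 0.0484 + 0.2809 + 0.0484 + 0.4761 = 1.3483

1.348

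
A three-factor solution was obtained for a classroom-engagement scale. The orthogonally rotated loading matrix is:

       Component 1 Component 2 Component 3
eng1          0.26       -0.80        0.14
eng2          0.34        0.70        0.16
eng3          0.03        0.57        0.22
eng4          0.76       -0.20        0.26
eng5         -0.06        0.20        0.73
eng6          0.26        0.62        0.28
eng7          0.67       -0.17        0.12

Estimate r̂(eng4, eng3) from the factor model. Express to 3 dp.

r̂ = Σ λ_i·λ_j across factors = (0.76)(0.03) + (-0.20)(0.57) + (0.26)(0.22)
  = +0.0228 -0.1140 +0.0572 = -0.0340

-0.034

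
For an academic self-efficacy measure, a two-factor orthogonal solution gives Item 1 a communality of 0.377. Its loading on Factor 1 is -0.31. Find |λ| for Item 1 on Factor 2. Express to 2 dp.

0.53

Under orthogonal rotation h² = Σλ², so λ_Factor 2² = h² − (0.0961) = 0.377 − 0.0961 = 0.2809.
|λ| = √0.2809 = 0.5300.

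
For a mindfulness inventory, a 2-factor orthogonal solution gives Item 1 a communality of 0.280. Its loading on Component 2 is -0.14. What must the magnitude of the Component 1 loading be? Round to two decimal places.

0.51

Under orthogonal rotation h² = Σλ², so λ_Component 1² = h² − (0.0196) = 0.280 − 0.0196 = 0.2604.
|λ| = √0.2604 = 0.5103.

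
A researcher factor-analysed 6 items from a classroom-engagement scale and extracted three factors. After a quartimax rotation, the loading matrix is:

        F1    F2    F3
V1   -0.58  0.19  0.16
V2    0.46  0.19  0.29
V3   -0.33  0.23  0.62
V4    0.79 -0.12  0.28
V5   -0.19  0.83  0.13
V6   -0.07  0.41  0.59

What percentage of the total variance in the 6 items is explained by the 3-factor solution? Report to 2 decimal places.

54.27%

Communalities: 0.3981, 0.3318, 0.5462, 0.7169, 0.7419, 0.5211; Σh² = 3.2560.
Total variance with 6 standardized items is 6, so the solution explains 3.2560/6 = 0.5427 = 54.27%.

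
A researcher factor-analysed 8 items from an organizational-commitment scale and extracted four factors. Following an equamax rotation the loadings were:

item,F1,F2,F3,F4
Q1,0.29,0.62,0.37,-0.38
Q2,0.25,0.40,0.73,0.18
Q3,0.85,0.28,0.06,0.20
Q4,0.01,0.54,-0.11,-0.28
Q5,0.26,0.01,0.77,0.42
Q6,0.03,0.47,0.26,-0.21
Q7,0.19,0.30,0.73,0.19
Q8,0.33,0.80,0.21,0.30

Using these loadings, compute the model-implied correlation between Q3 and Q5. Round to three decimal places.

0.354

r̂ = Σ λ_i·λ_j across factors = (0.85)(0.26) + (0.28)(0.01) + (0.06)(0.77) + (0.20)(0.42)
  = +0.2210 +0.0028 +0.0462 +0.0840 = 0.3540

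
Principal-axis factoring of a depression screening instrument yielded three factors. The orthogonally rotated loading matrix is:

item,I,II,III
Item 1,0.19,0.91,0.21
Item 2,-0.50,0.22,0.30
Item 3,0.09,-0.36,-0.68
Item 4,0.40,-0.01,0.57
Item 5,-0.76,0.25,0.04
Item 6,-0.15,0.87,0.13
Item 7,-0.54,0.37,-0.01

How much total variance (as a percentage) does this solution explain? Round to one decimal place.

60.7%

SS loadings by factor: 1.3459, 1.9625, 0.9400; total = 4.2484.
Total variance with 7 standardized items is 7, so the solution explains 4.2484/7 = 0.6069 = 60.69%.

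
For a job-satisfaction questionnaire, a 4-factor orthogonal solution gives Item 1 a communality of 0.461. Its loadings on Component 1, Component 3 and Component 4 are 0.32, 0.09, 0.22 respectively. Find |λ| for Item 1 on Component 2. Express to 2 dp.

Under orthogonal rotation h² = Σλ², so λ_Component 2² = h² − (0.1589) = 0.461 − 0.1589 = 0.3021.
|λ| = √0.3021 = 0.5496.

0.55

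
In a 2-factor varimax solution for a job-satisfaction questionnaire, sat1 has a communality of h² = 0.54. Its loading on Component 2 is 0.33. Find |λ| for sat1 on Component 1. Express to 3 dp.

Under orthogonal rotation h² = Σλ², so λ_Component 1² = h² − (0.1089) = 0.54 − 0.1089 = 0.4311.
|λ| = √0.4311 = 0.6566.

0.657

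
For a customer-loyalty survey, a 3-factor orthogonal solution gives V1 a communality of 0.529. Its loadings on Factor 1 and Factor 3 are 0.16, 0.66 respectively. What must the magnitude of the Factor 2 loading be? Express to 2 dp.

0.26

Under orthogonal rotation h² = Σλ², so λ_Factor 2² = h² − (0.4612) = 0.529 − 0.4612 = 0.0678.
|λ| = √0.0678 = 0.2604.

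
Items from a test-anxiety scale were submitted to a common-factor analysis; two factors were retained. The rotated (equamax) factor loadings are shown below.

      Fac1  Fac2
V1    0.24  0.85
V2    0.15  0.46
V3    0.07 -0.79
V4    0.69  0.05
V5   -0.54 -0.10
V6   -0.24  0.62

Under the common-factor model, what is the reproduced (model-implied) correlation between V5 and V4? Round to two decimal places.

r̂ = Σ λ_i·λ_j across factors = (-0.54)(0.69) + (-0.10)(0.05)
  = -0.3726 -0.0050 = -0.3776

-0.38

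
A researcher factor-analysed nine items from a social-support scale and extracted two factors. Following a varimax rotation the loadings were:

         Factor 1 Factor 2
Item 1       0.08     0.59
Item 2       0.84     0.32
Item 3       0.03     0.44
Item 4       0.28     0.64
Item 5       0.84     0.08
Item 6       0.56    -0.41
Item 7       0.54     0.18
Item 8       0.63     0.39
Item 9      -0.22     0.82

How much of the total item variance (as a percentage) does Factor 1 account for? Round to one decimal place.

28.3%

SS loadings for Factor 1 = 0.08² + 0.84² + 0.03² + 0.28² + 0.84² + 0.56² + 0.54² + 0.63² + (-0.22)² = 2.5474
With 9 standardized items, total variance = 9. Proportion = 2.5474/9 = 0.2830 → 28.30%.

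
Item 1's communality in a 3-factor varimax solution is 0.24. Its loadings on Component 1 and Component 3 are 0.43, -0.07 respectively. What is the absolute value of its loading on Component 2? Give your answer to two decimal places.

0.22

Under orthogonal rotation h² = Σλ², so λ_Component 2² = h² − (0.1898) = 0.24 − 0.1898 = 0.0502.
|λ| = √0.0502 = 0.2241.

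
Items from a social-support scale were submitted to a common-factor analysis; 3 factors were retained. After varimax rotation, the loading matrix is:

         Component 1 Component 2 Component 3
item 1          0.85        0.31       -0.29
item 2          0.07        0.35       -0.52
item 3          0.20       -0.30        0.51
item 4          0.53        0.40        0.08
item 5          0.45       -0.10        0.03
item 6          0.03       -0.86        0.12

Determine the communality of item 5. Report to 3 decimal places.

0.213

h² = 0.45² + (-0.10)² + 0.03² = 0.2025 + 0.0100 + 0.0009 = 0.2134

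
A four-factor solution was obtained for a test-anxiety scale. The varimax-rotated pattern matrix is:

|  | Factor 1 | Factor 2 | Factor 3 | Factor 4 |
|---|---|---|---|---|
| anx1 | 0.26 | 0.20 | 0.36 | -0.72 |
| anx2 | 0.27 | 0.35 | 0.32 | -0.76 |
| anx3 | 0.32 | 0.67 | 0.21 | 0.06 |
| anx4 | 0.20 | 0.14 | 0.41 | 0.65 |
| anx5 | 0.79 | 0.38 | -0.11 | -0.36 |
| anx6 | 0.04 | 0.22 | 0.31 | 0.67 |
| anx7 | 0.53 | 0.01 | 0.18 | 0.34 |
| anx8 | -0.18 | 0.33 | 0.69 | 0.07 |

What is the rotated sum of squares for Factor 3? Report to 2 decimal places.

1.06

SS loadings for Factor 3 = 0.36² + 0.32² + 0.21² + 0.41² + (-0.11)² + 0.31² + 0.18² + 0.69² = 0.1296 + 0.1024 + 0.0441 + 0.1681 + 0.0121 + 0.0961 + 0.0324 + 0.4761 = 1.0609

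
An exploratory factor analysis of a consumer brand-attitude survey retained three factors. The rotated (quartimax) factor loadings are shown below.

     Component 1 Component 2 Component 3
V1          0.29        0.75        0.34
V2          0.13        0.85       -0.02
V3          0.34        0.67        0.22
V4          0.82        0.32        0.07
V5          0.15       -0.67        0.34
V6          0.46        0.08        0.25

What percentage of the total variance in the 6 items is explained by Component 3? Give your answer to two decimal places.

SS loadings for Component 3 = 0.34² + (-0.02)² + 0.22² + 0.07² + 0.34² + 0.25² = 0.3474
With 6 standardized items, total variance = 6. Proportion = 0.3474/6 = 0.0579 → 5.79%.

5.79%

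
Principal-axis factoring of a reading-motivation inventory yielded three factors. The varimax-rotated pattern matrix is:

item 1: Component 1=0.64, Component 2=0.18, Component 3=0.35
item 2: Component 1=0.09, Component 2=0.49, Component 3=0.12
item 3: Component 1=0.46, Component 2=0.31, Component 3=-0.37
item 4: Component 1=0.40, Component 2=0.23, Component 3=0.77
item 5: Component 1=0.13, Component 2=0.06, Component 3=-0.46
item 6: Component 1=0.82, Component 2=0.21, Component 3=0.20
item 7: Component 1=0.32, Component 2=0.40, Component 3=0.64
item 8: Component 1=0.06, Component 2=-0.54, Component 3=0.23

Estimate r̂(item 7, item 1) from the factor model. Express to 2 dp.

0.50

r̂ = Σ λ_i·λ_j across factors = (0.32)(0.64) + (0.40)(0.18) + (0.64)(0.35)
  = +0.2048 +0.0720 +0.2240 = 0.5008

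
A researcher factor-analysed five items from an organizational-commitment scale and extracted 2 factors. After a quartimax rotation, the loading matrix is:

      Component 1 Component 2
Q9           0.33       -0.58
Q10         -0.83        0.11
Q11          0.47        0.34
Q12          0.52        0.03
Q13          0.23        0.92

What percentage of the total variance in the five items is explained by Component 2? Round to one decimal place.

26.2%

SS loadings for Component 2 = (-0.58)² + 0.11² + 0.34² + 0.03² + 0.92² = 1.3114
With 5 standardized items, total variance = 5. Proportion = 1.3114/5 = 0.2623 → 26.23%.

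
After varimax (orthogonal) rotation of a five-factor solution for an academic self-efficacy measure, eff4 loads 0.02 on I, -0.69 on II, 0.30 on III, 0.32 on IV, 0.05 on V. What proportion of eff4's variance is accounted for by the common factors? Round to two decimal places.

h² = 0.02² + (-0.69)² + 0.30² + 0.32² + 0.05² = 0.0004 + 0.4761 + 0.0900 + 0.1024 + 0.0025 = 0.6714

0.67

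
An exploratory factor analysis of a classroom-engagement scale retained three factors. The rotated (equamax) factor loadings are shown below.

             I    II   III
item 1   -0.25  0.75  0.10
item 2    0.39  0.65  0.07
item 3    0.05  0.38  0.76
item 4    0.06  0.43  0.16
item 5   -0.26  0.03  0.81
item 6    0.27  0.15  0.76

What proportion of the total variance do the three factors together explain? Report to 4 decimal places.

0.5918

SS loadings by factor: 0.3612, 1.3377, 1.8518; total = 3.5507.
Total variance with 6 standardized items is 6, so the solution explains 3.5507/6 = 0.5918.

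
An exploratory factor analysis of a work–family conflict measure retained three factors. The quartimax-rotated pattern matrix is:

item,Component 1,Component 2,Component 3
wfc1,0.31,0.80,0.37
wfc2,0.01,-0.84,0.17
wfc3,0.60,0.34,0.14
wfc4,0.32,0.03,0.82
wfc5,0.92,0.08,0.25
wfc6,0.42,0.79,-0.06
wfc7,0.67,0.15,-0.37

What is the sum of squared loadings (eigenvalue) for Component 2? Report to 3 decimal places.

SS loadings for Component 2 = 0.80² + (-0.84)² + 0.34² + 0.03² + 0.08² + 0.79² + 0.15² = 0.6400 + 0.7056 + 0.1156 + 0.0009 + 0.0064 + 0.6241 + 0.0225 = 2.1151

2.115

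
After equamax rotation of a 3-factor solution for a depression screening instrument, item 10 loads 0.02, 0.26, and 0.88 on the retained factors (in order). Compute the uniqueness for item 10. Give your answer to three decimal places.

h² = 0.02² + 0.26² + 0.88² = 0.0004 + 0.0676 + 0.7744 = 0.8424
Uniqueness u² = 1 − h² = 1 − 0.8424 = 0.1576

0.158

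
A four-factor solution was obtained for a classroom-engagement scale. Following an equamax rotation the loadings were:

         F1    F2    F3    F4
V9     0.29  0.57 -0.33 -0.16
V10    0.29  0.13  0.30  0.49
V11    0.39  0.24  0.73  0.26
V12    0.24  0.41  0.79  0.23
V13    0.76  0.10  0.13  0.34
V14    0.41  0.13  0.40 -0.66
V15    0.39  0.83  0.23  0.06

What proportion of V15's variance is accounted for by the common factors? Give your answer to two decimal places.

0.90

h² = 0.39² + 0.83² + 0.23² + 0.06² = 0.1521 + 0.6889 + 0.0529 + 0.0036 = 0.8975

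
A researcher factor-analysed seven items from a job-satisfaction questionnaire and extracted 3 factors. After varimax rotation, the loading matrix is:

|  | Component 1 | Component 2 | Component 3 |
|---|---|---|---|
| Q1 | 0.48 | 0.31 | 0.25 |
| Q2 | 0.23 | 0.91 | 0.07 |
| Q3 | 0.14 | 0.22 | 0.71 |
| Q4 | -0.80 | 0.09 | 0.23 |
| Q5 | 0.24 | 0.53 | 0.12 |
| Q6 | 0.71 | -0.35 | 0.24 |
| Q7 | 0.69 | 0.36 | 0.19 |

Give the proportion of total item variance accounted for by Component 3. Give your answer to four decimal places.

0.1046

SS loadings for Component 3 = 0.25² + 0.07² + 0.71² + 0.23² + 0.12² + 0.24² + 0.19² = 0.7325
Proportion of variance = 0.7325 / 7 = 0.1046.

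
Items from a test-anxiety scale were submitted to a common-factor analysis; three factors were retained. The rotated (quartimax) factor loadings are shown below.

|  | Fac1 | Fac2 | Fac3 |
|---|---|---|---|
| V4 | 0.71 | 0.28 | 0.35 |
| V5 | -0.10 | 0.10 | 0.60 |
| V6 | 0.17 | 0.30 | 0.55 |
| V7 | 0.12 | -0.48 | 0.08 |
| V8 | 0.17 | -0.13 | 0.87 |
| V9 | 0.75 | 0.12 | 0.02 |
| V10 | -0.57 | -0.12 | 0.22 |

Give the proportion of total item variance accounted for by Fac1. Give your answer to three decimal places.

SS loadings for Fac1 = 0.71² + (-0.10)² + 0.17² + 0.12² + 0.17² + 0.75² + (-0.57)² = 1.4737
Proportion of variance = 1.4737 / 7 = 0.2105.

0.211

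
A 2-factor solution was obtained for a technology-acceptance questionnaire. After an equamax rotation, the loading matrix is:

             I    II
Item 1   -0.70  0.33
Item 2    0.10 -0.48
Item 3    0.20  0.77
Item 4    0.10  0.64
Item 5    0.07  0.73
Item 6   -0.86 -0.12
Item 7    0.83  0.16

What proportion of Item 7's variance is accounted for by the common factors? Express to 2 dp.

0.71

h² = 0.83² + 0.16² = 0.6889 + 0.0256 = 0.7145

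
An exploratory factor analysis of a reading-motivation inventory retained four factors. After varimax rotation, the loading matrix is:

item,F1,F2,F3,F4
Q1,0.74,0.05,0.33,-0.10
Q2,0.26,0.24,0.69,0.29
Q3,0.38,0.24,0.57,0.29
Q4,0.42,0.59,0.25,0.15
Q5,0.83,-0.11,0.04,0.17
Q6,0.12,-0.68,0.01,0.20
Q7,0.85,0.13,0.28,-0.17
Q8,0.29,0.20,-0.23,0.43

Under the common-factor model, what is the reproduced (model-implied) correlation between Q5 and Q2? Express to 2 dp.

0.27

r̂ = Σ λ_i·λ_j across factors = (0.83)(0.26) + (-0.11)(0.24) + (0.04)(0.69) + (0.17)(0.29)
  = +0.2158 -0.0264 +0.0276 +0.0493 = 0.2663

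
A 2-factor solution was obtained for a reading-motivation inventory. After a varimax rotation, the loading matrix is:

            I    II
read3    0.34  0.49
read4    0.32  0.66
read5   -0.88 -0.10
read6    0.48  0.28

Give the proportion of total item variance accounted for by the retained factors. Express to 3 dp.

SS loadings by factor: 1.2228, 0.7641; total = 1.9869.
Total variance with 4 standardized items is 4, so the solution explains 1.9869/4 = 0.4967.

0.497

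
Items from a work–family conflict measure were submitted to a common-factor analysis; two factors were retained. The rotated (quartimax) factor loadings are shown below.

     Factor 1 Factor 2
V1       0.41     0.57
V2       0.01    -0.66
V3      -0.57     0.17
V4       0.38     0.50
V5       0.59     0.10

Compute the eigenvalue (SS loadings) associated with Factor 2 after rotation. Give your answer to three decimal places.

SS loadings for Factor 2 = 0.57² + (-0.66)² + 0.17² + 0.50² + 0.10² = 0.3249 + 0.4356 + 0.0289 + 0.2500 + 0.0100 = 1.0494

1.049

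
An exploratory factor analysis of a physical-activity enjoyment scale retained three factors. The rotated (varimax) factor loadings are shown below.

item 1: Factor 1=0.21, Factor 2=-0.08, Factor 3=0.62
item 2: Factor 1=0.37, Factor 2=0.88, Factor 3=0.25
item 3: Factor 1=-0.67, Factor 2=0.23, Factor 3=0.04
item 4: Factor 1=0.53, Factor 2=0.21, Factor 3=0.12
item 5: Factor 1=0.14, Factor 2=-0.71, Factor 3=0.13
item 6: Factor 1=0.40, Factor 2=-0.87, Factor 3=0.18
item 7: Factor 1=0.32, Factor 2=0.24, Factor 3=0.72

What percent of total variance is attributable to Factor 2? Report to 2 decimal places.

SS loadings for Factor 2 = (-0.08)² + 0.88² + 0.23² + 0.21² + (-0.71)² + (-0.87)² + 0.24² = 2.1964
With 7 standardized items, total variance = 7. Proportion = 2.1964/7 = 0.3138 → 31.38%.

31.38%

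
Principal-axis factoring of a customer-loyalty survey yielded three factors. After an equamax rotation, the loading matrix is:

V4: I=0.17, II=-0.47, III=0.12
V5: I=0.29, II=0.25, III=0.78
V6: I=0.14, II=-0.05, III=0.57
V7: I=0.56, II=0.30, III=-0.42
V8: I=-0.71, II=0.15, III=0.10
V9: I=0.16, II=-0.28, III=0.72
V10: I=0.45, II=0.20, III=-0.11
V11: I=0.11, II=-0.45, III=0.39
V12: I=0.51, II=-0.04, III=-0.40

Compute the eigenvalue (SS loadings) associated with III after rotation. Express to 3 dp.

SS loadings for III = 0.12² + 0.78² + 0.57² + (-0.42)² + 0.10² + 0.72² + (-0.11)² + 0.39² + (-0.40)² = 0.0144 + 0.6084 + 0.3249 + 0.1764 + 0.0100 + 0.5184 + 0.0121 + 0.1521 + 0.1600 = 1.9767

1.977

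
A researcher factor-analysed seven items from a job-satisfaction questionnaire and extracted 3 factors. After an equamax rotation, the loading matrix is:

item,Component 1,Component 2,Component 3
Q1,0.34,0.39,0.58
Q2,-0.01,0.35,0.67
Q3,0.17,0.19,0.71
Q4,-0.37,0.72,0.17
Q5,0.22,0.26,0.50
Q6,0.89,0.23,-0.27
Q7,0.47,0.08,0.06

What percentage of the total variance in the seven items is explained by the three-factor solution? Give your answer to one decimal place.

SS loadings by factor: 1.3429, 0.9560, 1.6448; total = 3.9437.
Total variance with 7 standardized items is 7, so the solution explains 3.9437/7 = 0.5634 = 56.34%.

56.3%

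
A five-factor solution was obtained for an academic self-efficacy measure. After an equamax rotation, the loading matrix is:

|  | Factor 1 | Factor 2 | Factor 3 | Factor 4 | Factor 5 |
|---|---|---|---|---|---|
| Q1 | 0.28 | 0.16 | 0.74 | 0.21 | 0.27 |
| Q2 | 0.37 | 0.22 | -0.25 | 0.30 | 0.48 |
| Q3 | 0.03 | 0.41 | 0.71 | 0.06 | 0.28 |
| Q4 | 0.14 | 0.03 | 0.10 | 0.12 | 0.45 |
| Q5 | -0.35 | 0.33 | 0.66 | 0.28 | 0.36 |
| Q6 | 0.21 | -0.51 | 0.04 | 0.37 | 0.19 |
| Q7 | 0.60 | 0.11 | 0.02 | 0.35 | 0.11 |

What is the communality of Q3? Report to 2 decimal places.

0.76

h² = 0.03² + 0.41² + 0.71² + 0.06² + 0.28² = 0.0009 + 0.1681 + 0.5041 + 0.0036 + 0.0784 = 0.7551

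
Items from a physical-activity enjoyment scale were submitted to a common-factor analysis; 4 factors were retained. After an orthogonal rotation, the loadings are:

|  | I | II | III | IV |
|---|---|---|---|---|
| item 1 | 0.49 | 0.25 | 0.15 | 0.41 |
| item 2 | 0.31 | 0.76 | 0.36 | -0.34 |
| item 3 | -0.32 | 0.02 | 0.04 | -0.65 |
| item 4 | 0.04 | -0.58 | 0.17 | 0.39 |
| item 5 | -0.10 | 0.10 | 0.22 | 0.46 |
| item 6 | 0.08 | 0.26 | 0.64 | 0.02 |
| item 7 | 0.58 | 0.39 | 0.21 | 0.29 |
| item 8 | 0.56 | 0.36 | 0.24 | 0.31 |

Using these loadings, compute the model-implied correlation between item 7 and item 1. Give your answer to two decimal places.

r̂ = Σ λ_i·λ_j across factors = (0.58)(0.49) + (0.39)(0.25) + (0.21)(0.15) + (0.29)(0.41)
  = +0.2842 +0.0975 +0.0315 +0.1189 = 0.5321

0.53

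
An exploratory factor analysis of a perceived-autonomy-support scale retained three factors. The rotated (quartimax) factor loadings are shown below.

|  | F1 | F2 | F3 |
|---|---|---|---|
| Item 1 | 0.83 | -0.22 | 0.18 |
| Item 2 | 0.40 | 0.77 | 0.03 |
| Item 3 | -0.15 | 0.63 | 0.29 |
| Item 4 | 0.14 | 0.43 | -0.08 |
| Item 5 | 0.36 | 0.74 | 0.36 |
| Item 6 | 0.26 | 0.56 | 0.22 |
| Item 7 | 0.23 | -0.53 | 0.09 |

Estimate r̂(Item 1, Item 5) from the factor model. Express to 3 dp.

0.201

r̂ = Σ λ_i·λ_j across factors = (0.83)(0.36) + (-0.22)(0.74) + (0.18)(0.36)
  = +0.2988 -0.1628 +0.0648 = 0.2008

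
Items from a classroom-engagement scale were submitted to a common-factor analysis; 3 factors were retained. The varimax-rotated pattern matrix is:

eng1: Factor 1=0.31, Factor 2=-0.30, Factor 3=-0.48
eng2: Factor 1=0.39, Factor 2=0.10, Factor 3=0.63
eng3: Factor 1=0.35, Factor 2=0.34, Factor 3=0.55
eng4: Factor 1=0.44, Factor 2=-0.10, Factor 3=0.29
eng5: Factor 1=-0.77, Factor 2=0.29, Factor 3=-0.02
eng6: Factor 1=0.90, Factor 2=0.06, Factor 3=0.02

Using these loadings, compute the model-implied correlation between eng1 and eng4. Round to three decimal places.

0.027

r̂ = Σ λ_i·λ_j across factors = (0.31)(0.44) + (-0.30)(-0.10) + (-0.48)(0.29)
  = +0.1364 +0.0300 -0.1392 = 0.0272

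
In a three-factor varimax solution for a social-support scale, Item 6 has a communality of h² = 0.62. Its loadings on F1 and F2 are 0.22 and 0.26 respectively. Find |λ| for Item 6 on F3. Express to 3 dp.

0.710

Under orthogonal rotation h² = Σλ², so λ_F3² = h² − (0.1160) = 0.62 − 0.1160 = 0.5040.
|λ| = √0.5040 = 0.7099.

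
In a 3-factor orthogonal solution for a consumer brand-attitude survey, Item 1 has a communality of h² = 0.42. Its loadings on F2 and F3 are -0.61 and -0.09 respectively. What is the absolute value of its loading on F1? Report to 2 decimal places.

Under orthogonal rotation h² = Σλ², so λ_F1² = h² − (0.3802) = 0.42 − 0.3802 = 0.0398.
|λ| = √0.0398 = 0.1995.

0.20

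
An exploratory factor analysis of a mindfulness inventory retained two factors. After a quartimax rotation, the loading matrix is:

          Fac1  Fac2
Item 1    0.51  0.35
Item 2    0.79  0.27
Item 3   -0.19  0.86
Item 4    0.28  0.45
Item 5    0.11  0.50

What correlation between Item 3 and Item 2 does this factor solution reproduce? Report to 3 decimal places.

r̂ = Σ λ_i·λ_j across factors = (-0.19)(0.79) + (0.86)(0.27)
  = -0.1501 +0.2322 = 0.0821

0.082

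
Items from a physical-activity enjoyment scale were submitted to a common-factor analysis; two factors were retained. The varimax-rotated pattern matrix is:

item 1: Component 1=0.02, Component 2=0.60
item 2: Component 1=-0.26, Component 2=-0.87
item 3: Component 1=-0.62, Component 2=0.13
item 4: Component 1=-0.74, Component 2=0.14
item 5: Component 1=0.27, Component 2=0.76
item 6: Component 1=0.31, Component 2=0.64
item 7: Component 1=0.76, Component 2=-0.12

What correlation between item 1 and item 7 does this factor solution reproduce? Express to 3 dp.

-0.057

r̂ = Σ λ_i·λ_j across factors = (0.02)(0.76) + (0.60)(-0.12)
  = +0.0152 -0.0720 = -0.0568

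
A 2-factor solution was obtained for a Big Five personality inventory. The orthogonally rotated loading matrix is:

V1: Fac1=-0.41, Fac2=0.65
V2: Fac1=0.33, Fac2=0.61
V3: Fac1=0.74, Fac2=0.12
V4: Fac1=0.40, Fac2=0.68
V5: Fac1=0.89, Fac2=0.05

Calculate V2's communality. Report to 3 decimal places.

h² = 0.33² + 0.61² = 0.1089 + 0.3721 = 0.4810

0.481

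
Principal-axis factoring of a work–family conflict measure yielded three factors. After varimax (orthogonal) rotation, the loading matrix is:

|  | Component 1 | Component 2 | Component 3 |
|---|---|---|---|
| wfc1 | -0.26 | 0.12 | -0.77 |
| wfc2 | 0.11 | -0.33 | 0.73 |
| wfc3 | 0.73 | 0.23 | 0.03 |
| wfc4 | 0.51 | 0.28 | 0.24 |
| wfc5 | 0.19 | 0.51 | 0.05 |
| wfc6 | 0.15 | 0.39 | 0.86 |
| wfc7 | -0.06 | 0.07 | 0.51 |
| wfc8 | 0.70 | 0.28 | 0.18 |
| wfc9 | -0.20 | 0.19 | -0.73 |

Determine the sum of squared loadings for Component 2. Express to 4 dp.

0.7862

SS loadings for Component 2 = 0.12² + (-0.33)² + 0.23² + 0.28² + 0.51² + 0.39² + 0.07² + 0.28² + 0.19² = 0.0144 + 0.1089 + 0.0529 + 0.0784 + 0.2601 + 0.1521 + 0.0049 + 0.0784 + 0.0361 = 0.7862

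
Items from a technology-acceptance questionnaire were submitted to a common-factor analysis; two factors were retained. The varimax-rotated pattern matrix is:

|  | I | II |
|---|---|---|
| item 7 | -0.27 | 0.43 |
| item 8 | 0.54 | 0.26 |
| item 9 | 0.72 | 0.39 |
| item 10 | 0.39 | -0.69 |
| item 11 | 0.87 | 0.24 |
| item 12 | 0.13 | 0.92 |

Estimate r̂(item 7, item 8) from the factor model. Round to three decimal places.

-0.034

r̂ = Σ λ_i·λ_j across factors = (-0.27)(0.54) + (0.43)(0.26)
  = -0.1458 +0.1118 = -0.0340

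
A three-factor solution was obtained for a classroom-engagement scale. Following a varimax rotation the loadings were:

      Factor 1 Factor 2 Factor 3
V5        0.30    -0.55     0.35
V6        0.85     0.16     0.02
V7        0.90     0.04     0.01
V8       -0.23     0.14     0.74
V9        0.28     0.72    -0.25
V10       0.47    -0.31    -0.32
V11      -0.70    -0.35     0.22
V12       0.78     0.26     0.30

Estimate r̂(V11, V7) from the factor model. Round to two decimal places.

-0.64

r̂ = Σ λ_i·λ_j across factors = (-0.70)(0.90) + (-0.35)(0.04) + (0.22)(0.01)
  = -0.6300 -0.0140 +0.0022 = -0.6418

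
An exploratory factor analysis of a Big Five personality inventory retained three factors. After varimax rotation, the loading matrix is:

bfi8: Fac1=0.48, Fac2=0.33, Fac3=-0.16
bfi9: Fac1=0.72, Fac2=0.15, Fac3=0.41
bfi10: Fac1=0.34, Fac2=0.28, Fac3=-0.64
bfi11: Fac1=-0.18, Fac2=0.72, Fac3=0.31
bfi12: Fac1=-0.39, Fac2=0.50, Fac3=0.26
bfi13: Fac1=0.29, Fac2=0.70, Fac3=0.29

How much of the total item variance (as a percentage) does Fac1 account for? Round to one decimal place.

18.9%

SS loadings for Fac1 = 0.48² + 0.72² + 0.34² + (-0.18)² + (-0.39)² + 0.29² = 1.1330
With 6 standardized items, total variance = 6. Proportion = 1.1330/6 = 0.1888 → 18.88%.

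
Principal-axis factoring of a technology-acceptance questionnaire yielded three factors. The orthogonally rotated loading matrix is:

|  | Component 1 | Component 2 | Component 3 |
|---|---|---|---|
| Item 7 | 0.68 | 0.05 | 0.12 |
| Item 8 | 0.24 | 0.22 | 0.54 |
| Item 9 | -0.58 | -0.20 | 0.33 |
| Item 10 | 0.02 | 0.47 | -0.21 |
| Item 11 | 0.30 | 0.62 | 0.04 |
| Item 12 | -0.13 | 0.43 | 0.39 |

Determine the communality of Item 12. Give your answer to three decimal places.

0.354

h² = (-0.13)² + 0.43² + 0.39² = 0.0169 + 0.1849 + 0.1521 = 0.3539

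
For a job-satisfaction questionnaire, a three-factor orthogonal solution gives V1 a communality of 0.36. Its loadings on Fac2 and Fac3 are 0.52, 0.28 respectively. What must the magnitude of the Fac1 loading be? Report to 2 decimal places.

Under orthogonal rotation h² = Σλ², so λ_Fac1² = h² − (0.3488) = 0.36 − 0.3488 = 0.0112.
|λ| = √0.0112 = 0.1058.

0.11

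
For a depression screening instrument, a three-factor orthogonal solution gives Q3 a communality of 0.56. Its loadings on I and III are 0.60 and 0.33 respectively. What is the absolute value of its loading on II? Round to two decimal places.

0.30

Under orthogonal rotation h² = Σλ², so λ_II² = h² − (0.4689) = 0.56 − 0.4689 = 0.0911.
|λ| = √0.0911 = 0.3018.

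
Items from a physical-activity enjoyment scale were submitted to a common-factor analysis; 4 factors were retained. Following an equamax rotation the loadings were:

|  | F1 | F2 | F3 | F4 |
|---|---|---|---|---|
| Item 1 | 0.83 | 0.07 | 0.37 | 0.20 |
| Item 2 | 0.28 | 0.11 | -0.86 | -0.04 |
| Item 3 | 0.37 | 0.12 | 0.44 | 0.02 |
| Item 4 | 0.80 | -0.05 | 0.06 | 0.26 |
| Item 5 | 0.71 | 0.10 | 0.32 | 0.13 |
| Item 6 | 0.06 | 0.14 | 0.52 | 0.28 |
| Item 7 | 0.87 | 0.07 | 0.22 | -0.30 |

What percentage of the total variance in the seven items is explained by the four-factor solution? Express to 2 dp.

66.67%

Communalities: 0.8707, 0.8317, 0.3453, 0.7137, 0.6334, 0.3720, 0.9002; Σh² = 4.6670.
Total variance with 7 standardized items is 7, so the solution explains 4.6670/7 = 0.6667 = 66.67%.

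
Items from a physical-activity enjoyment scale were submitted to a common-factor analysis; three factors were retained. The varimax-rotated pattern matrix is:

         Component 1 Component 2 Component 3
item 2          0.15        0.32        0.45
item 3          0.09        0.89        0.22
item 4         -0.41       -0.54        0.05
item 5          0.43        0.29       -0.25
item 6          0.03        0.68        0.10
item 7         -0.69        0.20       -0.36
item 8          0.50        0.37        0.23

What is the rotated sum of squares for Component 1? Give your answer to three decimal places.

1.111

SS loadings for Component 1 = 0.15² + 0.09² + (-0.41)² + 0.43² + 0.03² + (-0.69)² + 0.50² = 0.0225 + 0.0081 + 0.1681 + 0.1849 + 0.0009 + 0.4761 + 0.2500 = 1.1106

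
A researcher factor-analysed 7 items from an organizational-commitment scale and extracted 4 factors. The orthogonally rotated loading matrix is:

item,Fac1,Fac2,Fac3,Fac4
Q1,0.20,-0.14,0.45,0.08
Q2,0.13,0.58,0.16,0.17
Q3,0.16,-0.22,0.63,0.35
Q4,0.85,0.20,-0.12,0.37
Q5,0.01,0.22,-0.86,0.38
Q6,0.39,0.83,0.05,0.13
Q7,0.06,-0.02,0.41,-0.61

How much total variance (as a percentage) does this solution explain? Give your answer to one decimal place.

64.6%

Communalities: 0.2685, 0.4078, 0.5934, 0.9138, 0.9325, 0.8604, 0.5442; Σh² = 4.5206.
Total variance with 7 standardized items is 7, so the solution explains 4.5206/7 = 0.6458 = 64.58%.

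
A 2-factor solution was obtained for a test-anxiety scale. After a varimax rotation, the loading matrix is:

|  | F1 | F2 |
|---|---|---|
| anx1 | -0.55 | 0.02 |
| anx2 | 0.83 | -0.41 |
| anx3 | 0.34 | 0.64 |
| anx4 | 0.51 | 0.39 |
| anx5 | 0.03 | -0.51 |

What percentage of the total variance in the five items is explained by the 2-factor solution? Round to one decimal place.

SS loadings by factor: 1.3680, 0.9903; total = 2.3583.
Total variance with 5 standardized items is 5, so the solution explains 2.3583/5 = 0.4717 = 47.17%.

47.2%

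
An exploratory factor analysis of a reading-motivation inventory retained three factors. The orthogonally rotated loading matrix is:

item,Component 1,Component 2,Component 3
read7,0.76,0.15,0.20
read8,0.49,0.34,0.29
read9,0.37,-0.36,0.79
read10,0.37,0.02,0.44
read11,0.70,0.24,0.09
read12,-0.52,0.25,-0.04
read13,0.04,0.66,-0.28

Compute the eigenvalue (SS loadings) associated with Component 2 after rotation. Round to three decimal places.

SS loadings for Component 2 = 0.15² + 0.34² + (-0.36)² + 0.02² + 0.24² + 0.25² + 0.66² = 0.0225 + 0.1156 + 0.1296 + 0.0004 + 0.0576 + 0.0625 + 0.4356 = 0.8238

0.824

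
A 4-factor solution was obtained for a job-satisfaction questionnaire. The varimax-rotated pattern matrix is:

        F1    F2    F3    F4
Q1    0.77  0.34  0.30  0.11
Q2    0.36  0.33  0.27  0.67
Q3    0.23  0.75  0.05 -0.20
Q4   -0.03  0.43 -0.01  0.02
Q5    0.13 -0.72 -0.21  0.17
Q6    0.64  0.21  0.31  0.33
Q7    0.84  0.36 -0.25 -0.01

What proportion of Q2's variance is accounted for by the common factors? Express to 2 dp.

h² = 0.36² + 0.33² + 0.27² + 0.67² = 0.1296 + 0.1089 + 0.0729 + 0.4489 = 0.7603

0.76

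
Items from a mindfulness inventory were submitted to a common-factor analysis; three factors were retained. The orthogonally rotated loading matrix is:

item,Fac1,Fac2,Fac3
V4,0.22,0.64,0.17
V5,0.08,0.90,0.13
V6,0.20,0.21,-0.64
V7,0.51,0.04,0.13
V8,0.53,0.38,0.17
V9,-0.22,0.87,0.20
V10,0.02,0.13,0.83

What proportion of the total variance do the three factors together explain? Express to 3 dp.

SS loadings by factor: 0.6846, 2.1835, 1.2301; total = 4.0982.
Total variance with 7 standardized items is 7, so the solution explains 4.0982/7 = 0.5855.

0.585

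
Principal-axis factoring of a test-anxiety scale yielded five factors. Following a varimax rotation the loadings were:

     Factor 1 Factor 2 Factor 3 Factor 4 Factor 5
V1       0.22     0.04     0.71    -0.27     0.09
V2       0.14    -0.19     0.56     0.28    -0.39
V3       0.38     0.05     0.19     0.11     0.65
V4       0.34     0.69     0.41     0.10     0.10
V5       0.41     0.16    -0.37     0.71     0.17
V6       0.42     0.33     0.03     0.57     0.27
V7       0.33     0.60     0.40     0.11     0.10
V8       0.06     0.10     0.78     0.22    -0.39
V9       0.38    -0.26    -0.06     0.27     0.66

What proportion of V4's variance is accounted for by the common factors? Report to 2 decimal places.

h² = 0.34² + 0.69² + 0.41² + 0.10² + 0.10² = 0.1156 + 0.4761 + 0.1681 + 0.0100 + 0.0100 = 0.7798

0.78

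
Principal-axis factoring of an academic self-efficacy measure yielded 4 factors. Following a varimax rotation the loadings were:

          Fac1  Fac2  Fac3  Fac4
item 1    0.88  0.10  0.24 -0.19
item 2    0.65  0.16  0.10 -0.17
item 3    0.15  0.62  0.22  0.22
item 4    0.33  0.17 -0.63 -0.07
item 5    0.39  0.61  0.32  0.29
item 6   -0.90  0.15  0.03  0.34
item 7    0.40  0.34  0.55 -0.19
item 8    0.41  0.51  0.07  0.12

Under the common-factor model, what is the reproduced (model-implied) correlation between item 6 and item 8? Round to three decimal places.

r̂ = Σ λ_i·λ_j across factors = (-0.90)(0.41) + (0.15)(0.51) + (0.03)(0.07) + (0.34)(0.12)
  = -0.3690 +0.0765 +0.0021 +0.0408 = -0.2496

-0.250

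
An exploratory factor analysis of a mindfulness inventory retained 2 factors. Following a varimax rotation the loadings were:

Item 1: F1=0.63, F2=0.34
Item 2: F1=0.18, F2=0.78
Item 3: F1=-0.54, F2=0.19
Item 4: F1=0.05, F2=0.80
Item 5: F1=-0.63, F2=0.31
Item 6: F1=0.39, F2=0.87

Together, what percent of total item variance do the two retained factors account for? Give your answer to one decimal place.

58.8%

SS loadings by factor: 1.2724, 2.2531; total = 3.5255.
Total variance with 6 standardized items is 6, so the solution explains 3.5255/6 = 0.5876 = 58.76%.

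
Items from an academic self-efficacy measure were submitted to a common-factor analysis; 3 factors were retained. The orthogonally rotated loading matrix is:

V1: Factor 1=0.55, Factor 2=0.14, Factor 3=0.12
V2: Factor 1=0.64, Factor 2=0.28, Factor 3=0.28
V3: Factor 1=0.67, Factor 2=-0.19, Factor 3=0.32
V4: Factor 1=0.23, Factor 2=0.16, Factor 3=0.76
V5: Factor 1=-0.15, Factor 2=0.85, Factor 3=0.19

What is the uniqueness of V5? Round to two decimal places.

h² = (-0.15)² + 0.85² + 0.19² = 0.0225 + 0.7225 + 0.0361 = 0.7811
Uniqueness u² = 1 − h² = 1 − 0.7811 = 0.2189

0.22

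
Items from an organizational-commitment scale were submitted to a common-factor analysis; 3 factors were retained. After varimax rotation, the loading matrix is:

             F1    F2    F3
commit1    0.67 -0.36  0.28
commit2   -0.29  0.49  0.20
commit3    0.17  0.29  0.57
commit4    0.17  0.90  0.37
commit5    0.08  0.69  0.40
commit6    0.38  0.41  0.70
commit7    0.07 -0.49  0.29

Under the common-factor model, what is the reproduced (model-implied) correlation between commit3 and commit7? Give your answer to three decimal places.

0.035

r̂ = Σ λ_i·λ_j across factors = (0.17)(0.07) + (0.29)(-0.49) + (0.57)(0.29)
  = +0.0119 -0.1421 +0.1653 = 0.0351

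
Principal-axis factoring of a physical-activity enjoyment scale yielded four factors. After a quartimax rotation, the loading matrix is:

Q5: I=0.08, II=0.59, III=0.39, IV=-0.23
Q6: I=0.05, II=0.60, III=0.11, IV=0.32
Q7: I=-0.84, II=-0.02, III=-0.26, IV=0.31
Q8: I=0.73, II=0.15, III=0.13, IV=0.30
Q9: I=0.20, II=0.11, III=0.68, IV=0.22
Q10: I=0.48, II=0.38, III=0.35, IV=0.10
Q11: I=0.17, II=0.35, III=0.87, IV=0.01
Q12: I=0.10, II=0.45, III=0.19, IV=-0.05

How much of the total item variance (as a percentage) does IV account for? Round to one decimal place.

SS loadings for IV = (-0.23)² + 0.32² + 0.31² + 0.30² + 0.22² + 0.10² + 0.01² + (-0.05)² = 0.4024
With 8 standardized items, total variance = 8. Proportion = 0.4024/8 = 0.0503 → 5.03%.

5.0%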